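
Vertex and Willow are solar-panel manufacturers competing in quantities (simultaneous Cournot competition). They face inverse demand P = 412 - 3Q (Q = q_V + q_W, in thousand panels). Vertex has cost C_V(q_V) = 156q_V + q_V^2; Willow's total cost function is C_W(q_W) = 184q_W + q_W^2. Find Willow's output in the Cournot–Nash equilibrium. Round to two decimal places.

Vertex's profit: π_V = (412 - 3Q)q_V - (156q_V + q_V²). Setting ∂π_V/∂q_V = 0: 256 - 8q_V - 3(q_W) = 0.
Willow's profit: π_W = (412 - 3Q)q_W - (184q_W + q_W²). Setting ∂π_W/∂q_W = 0: 228 - 8q_W - 3(q_V) = 0.
So q_V = (256 - 3q_W)/8 and q_W = (228 - 3q_V)/8.
Substituting one into the other gives q_V = 124/5 and q_W = 96/5.

19.20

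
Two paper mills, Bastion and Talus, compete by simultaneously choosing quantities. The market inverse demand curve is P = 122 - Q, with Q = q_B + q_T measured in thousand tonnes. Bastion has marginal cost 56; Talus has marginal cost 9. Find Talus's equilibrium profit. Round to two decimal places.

Bastion's profit: π_B = (122 - Q)q_B - (56q_B). Setting ∂π_B/∂q_B = 0: 66 - 2q_B - (q_T) = 0.
Talus's profit: π_T = (122 - Q)q_T - (9q_T). Setting ∂π_T/∂q_T = 0: 113 - 2q_T - (q_B) = 0.
Rearranging gives the reaction functions q_B = (66 - q_T)/2 and q_T = (113 - q_B)/2.
Substituting one into the other gives q_B = 19/3 and q_T = 160/3.
Price P = 122 - 179/3 = 187/3.
Talus's profit: (187/3 - 9)·(160/3) = 2844.4444.

2844.44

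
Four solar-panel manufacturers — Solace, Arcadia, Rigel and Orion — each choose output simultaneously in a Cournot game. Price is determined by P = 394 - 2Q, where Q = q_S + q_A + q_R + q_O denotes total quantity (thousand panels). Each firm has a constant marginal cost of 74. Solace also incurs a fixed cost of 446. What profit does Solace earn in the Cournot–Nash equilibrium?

1602

Each firm earns π_i = (394 - 2Q)q_i - 74q_i.
First-order condition (treating rivals' output as given): 320 - 4q_i - 2·Σ_{j≠i} q_j = 0.
By symmetry each firm produces the same amount; substituting Σ_{j≠i} q_j = 3q_i yields q_i = 320/10 = 32.
Price P = 394 - 2·128 = 138.
Solace's profit: (138 - 74)·32 - 446 = 1602.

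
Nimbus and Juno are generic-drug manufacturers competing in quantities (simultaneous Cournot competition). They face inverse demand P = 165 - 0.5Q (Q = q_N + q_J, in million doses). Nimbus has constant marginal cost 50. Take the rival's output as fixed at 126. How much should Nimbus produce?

52

With the rival's output fixed at 126, Nimbus's profit is π_N = (165 - (1/2)·126 - (1/2)q_N)q_N - (50q_N) = (102 - (1/2)q_N)q_N - (50q_N).
∂π_N/∂q_N = 52 - q_N = 0, so q_N = 52.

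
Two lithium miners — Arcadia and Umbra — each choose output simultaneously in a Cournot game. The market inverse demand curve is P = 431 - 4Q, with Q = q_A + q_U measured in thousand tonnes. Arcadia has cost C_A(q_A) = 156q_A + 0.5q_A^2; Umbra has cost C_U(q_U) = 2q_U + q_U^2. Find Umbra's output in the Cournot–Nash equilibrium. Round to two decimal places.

Arcadia's profit: π_A = (431 - 4Q)q_A - (156q_A + (1/2)q_A²). Setting ∂π_A/∂q_A = 0: 275 - 9q_A - 4(q_U) = 0.
Umbra's first-order condition: 429 - 10q_U - 4(q_A) = 0.
Rearranging gives the reaction functions q_A = (275 - 4q_U)/9 and q_U = (429 - 4q_A)/10.
Solving the pair: q_A = 517/37, q_U = 37.3108.

37.31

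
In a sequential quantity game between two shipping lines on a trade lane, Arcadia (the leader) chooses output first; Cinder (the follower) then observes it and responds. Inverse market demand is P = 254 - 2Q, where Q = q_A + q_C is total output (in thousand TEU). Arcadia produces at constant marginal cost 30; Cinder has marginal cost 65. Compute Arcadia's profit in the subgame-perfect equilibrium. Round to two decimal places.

4192.56

The follower Cinder best-responds to any q_A: π_C = (254 - 2Q)q_C - 65q_C.
Follower FOC: 189 - 2q_A - 4q_C = 0, so q_C(q_A) = (189 - 2q_A)/4.
Arcadia substitutes q_C(q_A) into its own profit: π_A = q_A(254 - 2q_A - (189 - 2q_A)/2) - 30q_A = (319/2 - q_A)q_A - 30q_A.
The leader's first-order condition 259/2 - 2q_A = 0 yields q_A = 259/4.
Then q_C = (189 - 2·(259/4))/4 = 119/8.
Price P = 254 - 2·(637/8) = 379/4.
Arcadia's profit: (379/4 - 30)·(259/4) = 4192.5625.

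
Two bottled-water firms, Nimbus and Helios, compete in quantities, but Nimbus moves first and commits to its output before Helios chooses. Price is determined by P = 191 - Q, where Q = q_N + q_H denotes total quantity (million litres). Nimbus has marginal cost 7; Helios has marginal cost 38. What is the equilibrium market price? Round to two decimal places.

60.75

The follower Helios best-responds to any q_N: π_H = (191 - Q)q_H - 38q_H.
Setting the follower's marginal profit to zero, 153 - q_N - 2q_H = 0, i.e. q_H = (153 - q_N)/2.
The leader anticipates this reaction. Substituting into P = 191 - Q gives P = 229/2 - (1/2)q_N, so π_N = (229/2 - (1/2)q_N)q_N - 7q_N.
Maximising: ∂π_N/∂q_N = 215/2 - q_N = 0, giving q_N = 215/2.
Then q_H = (153 - 215/2)/2 = 91/4.
Total output Q = 521/4, so price P = 191 - 521/4 = 243/4.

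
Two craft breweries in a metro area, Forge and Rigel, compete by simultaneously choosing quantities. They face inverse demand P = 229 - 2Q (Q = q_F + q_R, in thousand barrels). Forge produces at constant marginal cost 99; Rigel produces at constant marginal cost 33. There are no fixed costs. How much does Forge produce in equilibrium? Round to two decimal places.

10.67

Forge's profit: π_F = (229 - 2Q)q_F - (99q_F). Setting ∂π_F/∂q_F = 0: 130 - 4q_F - 2(q_R) = 0.
Rigel's first-order condition: 196 - 4q_R - 2(q_F) = 0.
So q_F = (130 - 2q_R)/4 and q_R = (196 - 2q_F)/4.
Substituting one into the other gives q_F = 32/3 and q_R = 131/3.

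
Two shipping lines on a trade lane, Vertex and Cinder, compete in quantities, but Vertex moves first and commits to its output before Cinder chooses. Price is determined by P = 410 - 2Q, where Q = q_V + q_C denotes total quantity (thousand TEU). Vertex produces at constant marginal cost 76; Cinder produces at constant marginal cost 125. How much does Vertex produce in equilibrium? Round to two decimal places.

95.75

Solve by backward induction. Given q_V, the follower Cinder maximises π_C = (410 - 2q_V - 2q_C)q_C - 125q_C.
Follower FOC: 285 - 2q_V - 4q_C = 0, so q_C(q_V) = (285 - 2q_V)/4.
Vertex substitutes q_C(q_V) into its own profit: π_V = q_V(410 - 2q_V - (285 - 2q_V)/2) - 76q_V = (535/2 - q_V)q_V - 76q_V.
Leader FOC: 383/2 - 2q_V = 0, so q_V = 383/4.
Then q_C = (285 - 2·(383/4))/4 = 187/8.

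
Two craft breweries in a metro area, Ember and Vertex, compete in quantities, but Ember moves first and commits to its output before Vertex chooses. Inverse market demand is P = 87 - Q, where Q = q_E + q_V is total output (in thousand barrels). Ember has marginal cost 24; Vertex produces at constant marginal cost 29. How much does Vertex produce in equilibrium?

12

The follower Vertex best-responds to any q_E: π_V = (87 - Q)q_V - 29q_V.
Setting the follower's marginal profit to zero, 58 - q_E - 2q_V = 0, i.e. q_V = (58 - q_E)/2.
The leader anticipates this reaction. Substituting into P = 87 - Q gives P = 58 - (1/2)q_E, so π_E = (58 - (1/2)q_E)q_E - 24q_E.
Leader FOC: 34 - q_E = 0, so q_E = 34.
Then q_V = (58 - 34)/2 = 12.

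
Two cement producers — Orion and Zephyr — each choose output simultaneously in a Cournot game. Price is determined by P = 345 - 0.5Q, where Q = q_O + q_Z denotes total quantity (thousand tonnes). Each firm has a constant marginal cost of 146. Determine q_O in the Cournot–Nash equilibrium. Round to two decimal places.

132.67

Each firm earns π_i = (345 - 0.5Q)q_i - 146q_i.
First-order condition (treating rivals' output as given): 199 - q_i - (1/2)q_j = 0.
With identical firms every q_j equals q_i, so q_j = q_i and 199 = (3/2)q_i, giving q_i = 398/3.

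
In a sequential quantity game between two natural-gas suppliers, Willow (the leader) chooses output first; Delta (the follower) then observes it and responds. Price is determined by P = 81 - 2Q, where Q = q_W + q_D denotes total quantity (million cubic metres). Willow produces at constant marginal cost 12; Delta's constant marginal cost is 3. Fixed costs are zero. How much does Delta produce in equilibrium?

12

The follower Delta best-responds to any q_W: π_D = (81 - 2Q)q_D - 3q_D.
∂π_D/∂q_D = 78 - 2q_W - 4q_D = 0 gives the reaction function q_D = (78 - 2q_W)/4.
The leader anticipates this reaction. Substituting into P = 81 - 2Q gives P = 42 - q_W, so π_W = (42 - q_W)q_W - 12q_W.
Maximising: ∂π_W/∂q_W = 30 - 2q_W = 0, giving q_W = 15.
Then q_D = (78 - 2·15)/4 = 12.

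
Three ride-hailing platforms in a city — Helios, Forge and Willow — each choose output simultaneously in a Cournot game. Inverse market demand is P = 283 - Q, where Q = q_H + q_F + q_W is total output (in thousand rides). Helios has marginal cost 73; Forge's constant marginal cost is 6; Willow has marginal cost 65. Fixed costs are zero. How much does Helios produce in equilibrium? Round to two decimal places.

33.75

Helios's profit: π_H = (283 - Q)q_H - (73q_H). Setting ∂π_H/∂q_H = 0: 210 - 2q_H - (q_F + q_W) = 0.
Forge's profit: π_F = (283 - Q)q_F - (6q_F). Setting ∂π_F/∂q_F = 0: 277 - 2q_F - (q_H + q_W) = 0.
Willow's first-order condition: 218 - 2q_W - (q_H + q_F) = 0.
Adding the 3 conditions: 705 − 2Q − 2Q = 0, i.e. Q = 705/4.
Back-substituting: q_H = (210 − 705/4) = 135/4, q_F = (277 − 705/4) = 403/4, q_W = (218 − 705/4) = 167/4.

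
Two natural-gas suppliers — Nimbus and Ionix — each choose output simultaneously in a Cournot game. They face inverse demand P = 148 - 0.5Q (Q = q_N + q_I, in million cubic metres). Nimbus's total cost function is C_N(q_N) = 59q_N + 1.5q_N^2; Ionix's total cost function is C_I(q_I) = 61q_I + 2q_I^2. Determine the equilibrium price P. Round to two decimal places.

Nimbus's profit: π_N = (148 - 0.5Q)q_N - (59q_N + (3/2)q_N²). Setting ∂π_N/∂q_N = 0: 89 - 4q_N - (1/2)(q_I) = 0.
Ionix's first-order condition: 87 - 5q_I - (1/2)(q_N) = 0.
Best responses: q_N = (89 - (1/2)q_I)/4, q_I = (87 - (1/2)q_N)/5.
Substituting one into the other gives q_N = 1606/79 and q_I = 1214/79.
Total output Q = 35.6962, so price P = 148 - (1/2)·35.6962 = 130.1519.

130.15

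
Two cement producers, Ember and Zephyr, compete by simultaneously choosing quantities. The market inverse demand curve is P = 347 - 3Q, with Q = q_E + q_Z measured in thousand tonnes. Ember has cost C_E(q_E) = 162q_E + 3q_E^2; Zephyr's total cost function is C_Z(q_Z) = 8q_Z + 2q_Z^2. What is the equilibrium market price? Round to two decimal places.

Ember's profit: π_E = (347 - 3Q)q_E - (162q_E + 3q_E²). Setting ∂π_E/∂q_E = 0: 185 - 12q_E - 3(q_Z) = 0.
Zephyr's first-order condition: 339 - 10q_Z - 3(q_E) = 0.
Best responses: q_E = (185 - 3q_Z)/12, q_Z = (339 - 3q_E)/10.
Substituting one into the other gives q_E = 833/111 and q_Z = 1171/37.
Total output Q = 39.1532, so price P = 347 - 3·39.1532 = 229.5405.

229.54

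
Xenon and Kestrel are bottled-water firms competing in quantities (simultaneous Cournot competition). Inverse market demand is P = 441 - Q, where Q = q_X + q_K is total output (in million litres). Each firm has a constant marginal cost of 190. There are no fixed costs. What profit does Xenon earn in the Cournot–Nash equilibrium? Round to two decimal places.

Each firm earns π_i = (441 - Q)q_i - 190q_i.
Setting ∂π_i/∂q_i = 0 with rivals' quantities fixed: 251 - 2q_i - q_j = 0.
By symmetry each firm produces the same amount; substituting q_j = q_i yields q_i = 251/3.
Price P = 441 - 502/3 = 821/3.
Xenon's profit: (821/3 - 190)·(251/3) = 7000.1111.

7000.11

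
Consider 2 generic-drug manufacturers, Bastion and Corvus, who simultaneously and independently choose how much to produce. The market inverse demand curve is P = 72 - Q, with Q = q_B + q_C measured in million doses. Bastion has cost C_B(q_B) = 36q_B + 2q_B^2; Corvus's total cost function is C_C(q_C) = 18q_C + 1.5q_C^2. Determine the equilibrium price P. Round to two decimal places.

Bastion's profit: π_B = (72 - Q)q_B - (36q_B + 2q_B²). Setting ∂π_B/∂q_B = 0: 36 - 6q_B - (q_C) = 0.
Corvus's first-order condition: 54 - 5q_C - (q_B) = 0.
Rearranging gives the reaction functions q_B = (36 - q_C)/6 and q_C = (54 - q_B)/5.
Solving the pair: q_B = 126/29, q_C = 288/29.
Total output Q = 414/29, so price P = 72 - 414/29 = 1674/29.

57.72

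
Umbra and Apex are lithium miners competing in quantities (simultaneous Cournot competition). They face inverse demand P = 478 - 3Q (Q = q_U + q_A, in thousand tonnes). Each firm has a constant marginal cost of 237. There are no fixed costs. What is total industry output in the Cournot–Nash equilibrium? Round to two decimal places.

Each firm earns π_i = (478 - 3Q)q_i - 237q_i.
First-order condition (treating rivals' output as given): 241 - 6q_i - 3q_j = 0.
With identical firms every q_j equals q_i, so q_j = q_i and 241 = 9q_i, giving q_i = 241/9.
Total output Q = 241/9 + 241/9 = 482/9.

53.56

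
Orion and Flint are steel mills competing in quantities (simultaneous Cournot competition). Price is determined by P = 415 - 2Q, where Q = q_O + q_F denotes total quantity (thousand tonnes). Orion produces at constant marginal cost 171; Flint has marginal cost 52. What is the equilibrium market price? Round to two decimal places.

212.67

Orion's profit: π_O = (415 - 2Q)q_O - (171q_O). Setting ∂π_O/∂q_O = 0: 244 - 4q_O - 2(q_F) = 0.
Flint's first-order condition: 363 - 4q_F - 2(q_O) = 0.
Rearranging gives the reaction functions q_O = (244 - 2q_F)/4 and q_F = (363 - 2q_O)/4.
Substituting one into the other gives q_O = 125/6 and q_F = 241/3.
Total output Q = 607/6, so price P = 415 - 2·(607/6) = 638/3.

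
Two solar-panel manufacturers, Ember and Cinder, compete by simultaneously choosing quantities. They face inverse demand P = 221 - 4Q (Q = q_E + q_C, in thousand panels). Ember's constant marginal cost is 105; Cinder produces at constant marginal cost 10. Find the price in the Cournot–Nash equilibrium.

Ember's profit: π_E = (221 - 4Q)q_E - (105q_E). Setting ∂π_E/∂q_E = 0: 116 - 8q_E - 4(q_C) = 0.
Cinder's first-order condition: 211 - 8q_C - 4(q_E) = 0.
So q_E = (116 - 4q_C)/8 and q_C = (211 - 4q_E)/8.
Solving the pair: q_E = 7/4, q_C = 51/2.
Total output Q = 109/4, so price P = 221 - 4·(109/4) = 112.

112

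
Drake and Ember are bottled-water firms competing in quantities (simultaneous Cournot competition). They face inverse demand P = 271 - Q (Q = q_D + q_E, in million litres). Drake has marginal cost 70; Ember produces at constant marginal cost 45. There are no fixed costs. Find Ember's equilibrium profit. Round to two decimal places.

Drake's profit: π_D = (271 - Q)q_D - (70q_D). Setting ∂π_D/∂q_D = 0: 201 - 2q_D - (q_E) = 0.
Ember's profit: π_E = (271 - Q)q_E - (45q_E). Setting ∂π_E/∂q_E = 0: 226 - 2q_E - (q_D) = 0.
So q_D = (201 - q_E)/2 and q_E = (226 - q_D)/2.
Solving the pair: q_D = 176/3, q_E = 251/3.
Price P = 271 - 427/3 = 386/3.
Ember's profit: (386/3 - 45)·(251/3) = 7000.1111.

7000.11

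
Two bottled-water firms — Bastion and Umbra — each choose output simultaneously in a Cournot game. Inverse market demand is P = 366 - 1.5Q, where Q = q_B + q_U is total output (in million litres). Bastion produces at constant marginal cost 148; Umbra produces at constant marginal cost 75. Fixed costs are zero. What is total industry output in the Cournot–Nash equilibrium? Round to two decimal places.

113.11

Bastion's profit: π_B = (366 - 1.5Q)q_B - (148q_B). Setting ∂π_B/∂q_B = 0: 218 - 3q_B - (3/2)(q_U) = 0.
Umbra's profit: π_U = (366 - 1.5Q)q_U - (75q_U). Setting ∂π_U/∂q_U = 0: 291 - 3q_U - (3/2)(q_B) = 0.
Rearranging gives the reaction functions q_B = (218 - (3/2)q_U)/3 and q_U = (291 - (3/2)q_B)/3.
Solving the pair: q_B = 290/9, q_U = 728/9.
Total output Q = 290/9 + 728/9 = 1018/9.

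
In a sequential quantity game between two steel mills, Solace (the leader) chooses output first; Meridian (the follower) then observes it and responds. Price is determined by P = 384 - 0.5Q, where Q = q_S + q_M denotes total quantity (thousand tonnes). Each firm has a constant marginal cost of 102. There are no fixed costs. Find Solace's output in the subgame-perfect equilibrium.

282

The follower Meridian best-responds to any q_S: π_M = (384 - 0.5Q)q_M - 102q_M.
Follower FOC: 282 - (1/2)q_S - q_M = 0, so q_M(q_S) = (282 - (1/2)q_S).
The leader anticipates this reaction. Substituting into P = 384 - 0.5Q gives P = 243 - (1/4)q_S, so π_S = (243 - (1/4)q_S)q_S - 102q_S.
Leader FOC: 141 - (1/2)q_S = 0, so q_S = 282.
Then q_M = (282 - (1/2)·282) = 141.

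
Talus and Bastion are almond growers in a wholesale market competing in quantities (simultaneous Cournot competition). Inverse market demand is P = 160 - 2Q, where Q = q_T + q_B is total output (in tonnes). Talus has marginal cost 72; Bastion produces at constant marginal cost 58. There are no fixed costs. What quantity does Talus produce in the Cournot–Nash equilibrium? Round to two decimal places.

12.33

Talus's profit: π_T = (160 - 2Q)q_T - (72q_T). Setting ∂π_T/∂q_T = 0: 88 - 4q_T - 2(q_B) = 0.
Bastion's profit: π_B = (160 - 2Q)q_B - (58q_B). Setting ∂π_B/∂q_B = 0: 102 - 4q_B - 2(q_T) = 0.
Best responses: q_T = (88 - 2q_B)/4, q_B = (102 - 2q_T)/4.
Solving the pair: q_T = 37/3, q_B = 58/3.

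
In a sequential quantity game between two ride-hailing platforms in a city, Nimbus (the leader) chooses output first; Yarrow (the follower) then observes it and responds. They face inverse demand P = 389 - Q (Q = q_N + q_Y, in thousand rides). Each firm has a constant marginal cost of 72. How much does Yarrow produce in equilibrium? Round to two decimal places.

79.25

Solve by backward induction. Given q_N, the follower Yarrow maximises π_Y = (389 - q_N - q_Y)q_Y - 72q_Y.
Follower FOC: 317 - q_N - 2q_Y = 0, so q_Y(q_N) = (317 - q_N)/2.
Nimbus substitutes q_Y(q_N) into its own profit: π_N = q_N(389 - q_N - (317 - q_N)/2) - 72q_N = (461/2 - (1/2)q_N)q_N - 72q_N.
Maximising: ∂π_N/∂q_N = 317/2 - q_N = 0, giving q_N = 317/2.
Then q_Y = (317 - 317/2)/2 = 317/4.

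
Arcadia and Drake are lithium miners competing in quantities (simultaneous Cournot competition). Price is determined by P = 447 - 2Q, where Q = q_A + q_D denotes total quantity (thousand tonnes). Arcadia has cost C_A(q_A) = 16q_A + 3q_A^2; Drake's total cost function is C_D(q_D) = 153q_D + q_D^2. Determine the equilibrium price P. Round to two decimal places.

301.43

Arcadia's profit: π_A = (447 - 2Q)q_A - (16q_A + 3q_A²). Setting ∂π_A/∂q_A = 0: 431 - 10q_A - 2(q_D) = 0.
Drake's first-order condition: 294 - 6q_D - 2(q_A) = 0.
So q_A = (431 - 2q_D)/10 and q_D = (294 - 2q_A)/6.
Solving the pair: q_A = 999/28, q_D = 1039/28.
Total output Q = 1019/14, so price P = 447 - 2·(1019/14) = 301.4286.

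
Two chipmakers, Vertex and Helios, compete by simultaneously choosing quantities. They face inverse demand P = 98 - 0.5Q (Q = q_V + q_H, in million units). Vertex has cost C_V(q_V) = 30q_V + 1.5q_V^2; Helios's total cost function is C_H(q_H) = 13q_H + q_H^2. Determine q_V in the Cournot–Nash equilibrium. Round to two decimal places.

13.74

Vertex's profit: π_V = (98 - 0.5Q)q_V - (30q_V + (3/2)q_V²). Setting ∂π_V/∂q_V = 0: 68 - 4q_V - (1/2)(q_H) = 0.
Helios's first-order condition: 85 - 3q_H - (1/2)(q_V) = 0.
Rearranging gives the reaction functions q_V = (68 - (1/2)q_H)/4 and q_H = (85 - (1/2)q_V)/3.
Solving the pair: q_V = 646/47, q_H = 1224/47.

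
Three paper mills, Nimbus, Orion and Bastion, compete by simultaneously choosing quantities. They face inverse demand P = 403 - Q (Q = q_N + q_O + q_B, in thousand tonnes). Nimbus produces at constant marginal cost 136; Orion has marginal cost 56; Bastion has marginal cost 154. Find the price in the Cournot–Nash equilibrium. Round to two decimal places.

Nimbus's profit: π_N = (403 - Q)q_N - (136q_N). Setting ∂π_N/∂q_N = 0: 267 - 2q_N - (q_O + q_B) = 0.
Orion's first-order condition: 347 - 2q_O - (q_N + q_B) = 0.
Bastion's first-order condition: 249 - 2q_B - (q_N + q_O) = 0.
Adding the 3 conditions: 863 − 2Q − 2Q = 0, i.e. Q = 863/4.
Back-substituting: q_N = (267 − 863/4) = 205/4, q_O = (347 − 863/4) = 525/4, q_B = (249 − 863/4) = 133/4.
Total output Q = 863/4, so price P = 403 - 863/4 = 749/4.

187.25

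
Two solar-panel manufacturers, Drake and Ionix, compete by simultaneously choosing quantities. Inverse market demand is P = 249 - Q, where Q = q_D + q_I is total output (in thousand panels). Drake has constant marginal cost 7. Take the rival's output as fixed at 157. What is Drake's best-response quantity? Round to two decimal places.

With the rival's output fixed at 157, Drake's profit is π_D = (249 - 157 - q_D)q_D - (7q_D) = (92 - q_D)q_D - (7q_D).
∂π_D/∂q_D = 85 - 2q_D = 0, so q_D = 85/2.

42.50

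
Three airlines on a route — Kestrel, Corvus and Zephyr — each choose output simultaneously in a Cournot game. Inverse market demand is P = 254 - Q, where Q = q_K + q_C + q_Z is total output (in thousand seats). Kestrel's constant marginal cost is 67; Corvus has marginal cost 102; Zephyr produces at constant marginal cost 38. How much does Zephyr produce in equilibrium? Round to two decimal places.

77.25

Kestrel's profit: π_K = (254 - Q)q_K - (67q_K). Setting ∂π_K/∂q_K = 0: 187 - 2q_K - (q_C + q_Z) = 0.
Corvus's first-order condition: 152 - 2q_C - (q_K + q_Z) = 0.
Zephyr's first-order condition: 216 - 2q_Z - (q_K + q_C) = 0.
Adding the 3 conditions: 555 − 2Q − 2Q = 0, i.e. Q = 555/4.
Back-substituting: q_K = (187 − 555/4) = 193/4, q_C = (152 − 555/4) = 53/4, q_Z = (216 − 555/4) = 309/4.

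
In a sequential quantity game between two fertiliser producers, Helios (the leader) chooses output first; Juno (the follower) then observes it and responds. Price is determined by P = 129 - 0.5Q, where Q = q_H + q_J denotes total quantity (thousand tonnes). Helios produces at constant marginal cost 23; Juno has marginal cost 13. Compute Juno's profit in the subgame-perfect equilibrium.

The follower Juno best-responds to any q_H: π_J = (129 - 0.5Q)q_J - 13q_J.
Follower FOC: 116 - (1/2)q_H - q_J = 0, so q_J(q_H) = (116 - (1/2)q_H).
Helios substitutes q_J(q_H) into its own profit: π_H = q_H(129 - (1/2)q_H - (116 - (1/2)q_H)/2) - 23q_H = (71 - (1/4)q_H)q_H - 23q_H.
The leader's first-order condition 48 - (1/2)q_H = 0 yields q_H = 96.
Then q_J = (116 - (1/2)·96) = 68.
Price P = 129 - (1/2)·164 = 47.
Juno's profit: (47 - 13)·68 = 2312.

2312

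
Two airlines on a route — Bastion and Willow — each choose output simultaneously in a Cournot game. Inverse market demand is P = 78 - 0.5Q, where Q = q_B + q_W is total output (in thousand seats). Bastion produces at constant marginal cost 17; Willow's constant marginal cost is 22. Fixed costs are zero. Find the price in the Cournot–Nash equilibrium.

39

Bastion's profit: π_B = (78 - 0.5Q)q_B - (17q_B). Setting ∂π_B/∂q_B = 0: 61 - q_B - (1/2)(q_W) = 0.
Willow's first-order condition: 56 - q_W - (1/2)(q_B) = 0.
So q_B = (61 - (1/2)q_W) and q_W = (56 - (1/2)q_B).
Substituting one into the other gives q_B = 44 and q_W = 34.
Total output Q = 78, so price P = 78 - (1/2)·78 = 39.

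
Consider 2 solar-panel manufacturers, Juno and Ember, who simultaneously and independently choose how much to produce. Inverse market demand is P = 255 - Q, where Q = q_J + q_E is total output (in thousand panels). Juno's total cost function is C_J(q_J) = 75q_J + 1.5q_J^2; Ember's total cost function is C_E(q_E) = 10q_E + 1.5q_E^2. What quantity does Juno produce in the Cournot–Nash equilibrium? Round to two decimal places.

Juno's profit: π_J = (255 - Q)q_J - (75q_J + (3/2)q_J²). Setting ∂π_J/∂q_J = 0: 180 - 5q_J - (q_E) = 0.
Ember's first-order condition: 245 - 5q_E - (q_J) = 0.
So q_J = (180 - q_E)/5 and q_E = (245 - q_J)/5.
Substituting one into the other gives q_J = 655/24 and q_E = 1045/24.

27.29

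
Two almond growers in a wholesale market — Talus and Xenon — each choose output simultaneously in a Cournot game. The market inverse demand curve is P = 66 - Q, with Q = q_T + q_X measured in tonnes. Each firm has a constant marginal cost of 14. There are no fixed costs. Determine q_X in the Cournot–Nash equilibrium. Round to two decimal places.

Each firm earns π_i = (66 - Q)q_i - 14q_i.
First-order condition (treating rivals' output as given): 52 - 2q_i - q_j = 0.
With identical firms every q_j equals q_i, so q_j = q_i and 52 = 3q_i, giving q_i = 52/3.

17.33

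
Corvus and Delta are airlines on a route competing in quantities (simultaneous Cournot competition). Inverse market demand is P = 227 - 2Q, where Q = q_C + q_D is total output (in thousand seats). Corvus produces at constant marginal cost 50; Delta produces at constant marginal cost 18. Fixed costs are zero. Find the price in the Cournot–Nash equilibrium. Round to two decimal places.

98.33

Corvus's profit: π_C = (227 - 2Q)q_C - (50q_C). Setting ∂π_C/∂q_C = 0: 177 - 4q_C - 2(q_D) = 0.
Delta's first-order condition: 209 - 4q_D - 2(q_C) = 0.
So q_C = (177 - 2q_D)/4 and q_D = (209 - 2q_C)/4.
Substituting one into the other gives q_C = 145/6 and q_D = 241/6.
Total output Q = 193/3, so price P = 227 - 2·(193/3) = 295/3.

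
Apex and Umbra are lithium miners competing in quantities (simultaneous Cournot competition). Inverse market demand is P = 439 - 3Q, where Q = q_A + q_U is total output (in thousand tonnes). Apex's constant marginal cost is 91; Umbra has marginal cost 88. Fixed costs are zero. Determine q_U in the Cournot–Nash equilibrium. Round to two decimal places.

39.33

Apex's profit: π_A = (439 - 3Q)q_A - (91q_A). Setting ∂π_A/∂q_A = 0: 348 - 6q_A - 3(q_U) = 0.
Umbra's profit: π_U = (439 - 3Q)q_U - (88q_U). Setting ∂π_U/∂q_U = 0: 351 - 6q_U - 3(q_A) = 0.
Rearranging gives the reaction functions q_A = (348 - 3q_U)/6 and q_U = (351 - 3q_A)/6.
Solving the pair: q_A = 115/3, q_U = 118/3.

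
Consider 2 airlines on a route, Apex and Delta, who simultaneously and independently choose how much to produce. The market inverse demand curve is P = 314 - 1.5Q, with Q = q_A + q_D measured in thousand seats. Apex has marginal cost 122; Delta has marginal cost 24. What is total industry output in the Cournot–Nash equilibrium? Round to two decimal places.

107.11

Apex's profit: π_A = (314 - 1.5Q)q_A - (122q_A). Setting ∂π_A/∂q_A = 0: 192 - 3q_A - (3/2)(q_D) = 0.
Delta's first-order condition: 290 - 3q_D - (3/2)(q_A) = 0.
Rearranging gives the reaction functions q_A = (192 - (3/2)q_D)/3 and q_D = (290 - (3/2)q_A)/3.
Substituting one into the other gives q_A = 188/9 and q_D = 776/9.
Total output Q = 188/9 + 776/9 = 964/9.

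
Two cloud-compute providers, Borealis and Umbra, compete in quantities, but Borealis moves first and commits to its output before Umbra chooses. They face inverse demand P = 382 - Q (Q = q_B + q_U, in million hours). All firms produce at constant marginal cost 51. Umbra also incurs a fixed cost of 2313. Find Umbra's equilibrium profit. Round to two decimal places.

The follower Umbra best-responds to any q_B: π_U = (382 - Q)q_U - 51q_U.
Follower FOC: 331 - q_B - 2q_U = 0, so q_U(q_B) = (331 - q_B)/2.
Borealis substitutes q_U(q_B) into its own profit: π_B = q_B(382 - q_B - (331 - q_B)/2) - 51q_B = (433/2 - (1/2)q_B)q_B - 51q_B.
Leader FOC: 331/2 - q_B = 0, so q_B = 331/2.
Then q_U = (331 - 331/2)/2 = 331/4.
Price P = 382 - 993/4 = 535/4.
Umbra's profit: (535/4 - 51)·(331/4) - 2313 = 4534.5625.

4534.56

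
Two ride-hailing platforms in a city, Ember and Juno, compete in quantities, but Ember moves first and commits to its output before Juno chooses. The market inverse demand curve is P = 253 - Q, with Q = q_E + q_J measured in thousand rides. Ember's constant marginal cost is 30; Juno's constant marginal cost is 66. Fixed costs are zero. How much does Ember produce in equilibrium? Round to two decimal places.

Solve by backward induction. Given q_E, the follower Juno maximises π_J = (253 - q_E - q_J)q_J - 66q_J.
Setting the follower's marginal profit to zero, 187 - q_E - 2q_J = 0, i.e. q_J = (187 - q_E)/2.
The leader anticipates this reaction. Substituting into P = 253 - Q gives P = 319/2 - (1/2)q_E, so π_E = (319/2 - (1/2)q_E)q_E - 30q_E.
Leader FOC: 259/2 - q_E = 0, so q_E = 259/2.
Then q_J = (187 - 259/2)/2 = 115/4.

129.50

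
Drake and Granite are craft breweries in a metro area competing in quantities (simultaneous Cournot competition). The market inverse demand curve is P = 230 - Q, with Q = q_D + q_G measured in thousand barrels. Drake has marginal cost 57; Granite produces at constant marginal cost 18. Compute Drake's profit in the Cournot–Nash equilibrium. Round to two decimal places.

Drake's profit: π_D = (230 - Q)q_D - (57q_D). Setting ∂π_D/∂q_D = 0: 173 - 2q_D - (q_G) = 0.
Granite's first-order condition: 212 - 2q_G - (q_D) = 0.
Rearranging gives the reaction functions q_D = (173 - q_G)/2 and q_G = (212 - q_D)/2.
Substituting one into the other gives q_D = 134/3 and q_G = 251/3.
Price P = 230 - 385/3 = 305/3.
Drake's profit: (305/3 - 57)·(134/3) = 1995.1111.

1995.11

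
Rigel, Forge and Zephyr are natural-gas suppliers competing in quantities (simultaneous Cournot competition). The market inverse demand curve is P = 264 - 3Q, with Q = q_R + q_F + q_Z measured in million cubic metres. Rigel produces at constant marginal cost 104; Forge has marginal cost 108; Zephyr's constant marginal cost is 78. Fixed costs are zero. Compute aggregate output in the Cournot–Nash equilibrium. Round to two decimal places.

41.83

Rigel's profit: π_R = (264 - 3Q)q_R - (104q_R). Setting ∂π_R/∂q_R = 0: 160 - 6q_R - 3(q_F + q_Z) = 0.
Forge's first-order condition: 156 - 6q_F - 3(q_R + q_Z) = 0.
Zephyr's first-order condition: 186 - 6q_Z - 3(q_R + q_F) = 0.
Summing all 3 equations gives 502 − 12Q = 0, hence Q = 251/6.
Back-substituting: q_R = (160 − 251/2)/3 = 23/2, q_F = (156 − 251/2)/3 = 61/6, q_Z = (186 − 251/2)/3 = 121/6.
Total output Q = 23/2 + 61/6 + 121/6 = 251/6.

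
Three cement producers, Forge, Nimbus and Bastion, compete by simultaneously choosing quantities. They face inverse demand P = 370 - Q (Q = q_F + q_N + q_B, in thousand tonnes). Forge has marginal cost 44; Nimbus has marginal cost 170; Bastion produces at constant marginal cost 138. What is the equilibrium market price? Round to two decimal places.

180.50

Forge's profit: π_F = (370 - Q)q_F - (44q_F). Setting ∂π_F/∂q_F = 0: 326 - 2q_F - (q_N + q_B) = 0.
Nimbus's profit: π_N = (370 - Q)q_N - (170q_N). Setting ∂π_N/∂q_N = 0: 200 - 2q_N - (q_F + q_B) = 0.
Bastion's profit: π_B = (370 - Q)q_B - (138q_B). Setting ∂π_B/∂q_B = 0: 232 - 2q_B - (q_F + q_N) = 0.
Adding the 3 first-order conditions: 758 − 4Q = 0, so Q = 379/2.
Back-substituting: q_F = (326 − 379/2) = 273/2, q_N = (200 − 379/2) = 21/2, q_B = (232 − 379/2) = 85/2.
Total output Q = 379/2, so price P = 370 - 379/2 = 361/2.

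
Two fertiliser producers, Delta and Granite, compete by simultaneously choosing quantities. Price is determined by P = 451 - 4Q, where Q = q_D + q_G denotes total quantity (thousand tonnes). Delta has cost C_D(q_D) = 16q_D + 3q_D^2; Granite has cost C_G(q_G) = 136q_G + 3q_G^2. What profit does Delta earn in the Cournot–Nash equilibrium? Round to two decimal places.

Delta's profit: π_D = (451 - 4Q)q_D - (16q_D + 3q_D²). Setting ∂π_D/∂q_D = 0: 435 - 14q_D - 4(q_G) = 0.
Granite's first-order condition: 315 - 14q_G - 4(q_D) = 0.
Rearranging gives the reaction functions q_D = (435 - 4q_G)/14 and q_G = (315 - 4q_D)/14.
Substituting one into the other gives q_D = 161/6 and q_G = 89/6.
Price P = 451 - 4·(125/3) = 853/3.
Delta's profit: (853/3)·(161/6) - 16·(161/6) - 3(161/6)² = 5040.1944.

5040.19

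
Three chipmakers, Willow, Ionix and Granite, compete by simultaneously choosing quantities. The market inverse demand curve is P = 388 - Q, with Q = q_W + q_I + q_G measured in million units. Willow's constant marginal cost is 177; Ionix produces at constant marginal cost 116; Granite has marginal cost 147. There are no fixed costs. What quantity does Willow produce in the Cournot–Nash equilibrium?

30

Willow's profit: π_W = (388 - Q)q_W - (177q_W). Setting ∂π_W/∂q_W = 0: 211 - 2q_W - (q_I + q_G) = 0.
Ionix's profit: π_I = (388 - Q)q_I - (116q_I). Setting ∂π_I/∂q_I = 0: 272 - 2q_I - (q_W + q_G) = 0.
Granite's first-order condition: 241 - 2q_G - (q_W + q_I) = 0.
Adding the 3 conditions: 724 − 2Q − 2Q = 0, i.e. Q = 181.
Back-substituting: q_W = (211 − 181) = 30, q_I = (272 − 181) = 91, q_G = (241 − 181) = 60.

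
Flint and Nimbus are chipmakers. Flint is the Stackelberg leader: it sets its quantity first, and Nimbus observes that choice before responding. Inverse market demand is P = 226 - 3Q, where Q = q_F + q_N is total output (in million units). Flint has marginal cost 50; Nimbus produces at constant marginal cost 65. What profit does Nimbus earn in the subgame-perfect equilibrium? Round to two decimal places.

Solve by backward induction. Given q_F, the follower Nimbus maximises π_N = (226 - 3q_F - 3q_N)q_N - 65q_N.
Follower FOC: 161 - 3q_F - 6q_N = 0, so q_N(q_F) = (161 - 3q_F)/6.
Flint substitutes q_N(q_F) into its own profit: π_F = q_F(226 - 3q_F - (161 - 3q_F)/2) - 50q_F = (291/2 - (3/2)q_F)q_F - 50q_F.
Maximising: ∂π_F/∂q_F = 191/2 - 3q_F = 0, giving q_F = 191/6.
Then q_N = (161 - 3·(191/6))/6 = 131/12.
Price P = 226 - 3·(171/4) = 391/4.
Nimbus's profit: (391/4 - 65)·(131/12) = 357.5208.

357.52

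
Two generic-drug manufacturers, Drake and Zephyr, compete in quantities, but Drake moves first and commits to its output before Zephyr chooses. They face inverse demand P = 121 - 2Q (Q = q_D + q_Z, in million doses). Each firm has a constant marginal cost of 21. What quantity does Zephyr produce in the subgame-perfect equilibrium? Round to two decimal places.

The follower Zephyr best-responds to any q_D: π_Z = (121 - 2Q)q_Z - 21q_Z.
Follower FOC: 100 - 2q_D - 4q_Z = 0, so q_Z(q_D) = (100 - 2q_D)/4.
Drake substitutes q_Z(q_D) into its own profit: π_D = q_D(121 - 2q_D - (100 - 2q_D)/2) - 21q_D = (71 - q_D)q_D - 21q_D.
Maximising: ∂π_D/∂q_D = 50 - 2q_D = 0, giving q_D = 25.
Then q_Z = (100 - 2·25)/4 = 25/2.

12.50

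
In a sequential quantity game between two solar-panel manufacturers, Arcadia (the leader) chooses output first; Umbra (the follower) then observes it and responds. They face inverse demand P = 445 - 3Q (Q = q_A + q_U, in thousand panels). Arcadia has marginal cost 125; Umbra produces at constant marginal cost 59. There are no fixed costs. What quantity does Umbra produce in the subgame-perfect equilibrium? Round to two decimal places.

43.17

The follower Umbra best-responds to any q_A: π_U = (445 - 3Q)q_U - 59q_U.
Setting the follower's marginal profit to zero, 386 - 3q_A - 6q_U = 0, i.e. q_U = (386 - 3q_A)/6.
The leader anticipates this reaction. Substituting into P = 445 - 3Q gives P = 252 - (3/2)q_A, so π_A = (252 - (3/2)q_A)q_A - 125q_A.
Maximising: ∂π_A/∂q_A = 127 - 3q_A = 0, giving q_A = 127/3.
Then q_U = (386 - 3·(127/3))/6 = 259/6.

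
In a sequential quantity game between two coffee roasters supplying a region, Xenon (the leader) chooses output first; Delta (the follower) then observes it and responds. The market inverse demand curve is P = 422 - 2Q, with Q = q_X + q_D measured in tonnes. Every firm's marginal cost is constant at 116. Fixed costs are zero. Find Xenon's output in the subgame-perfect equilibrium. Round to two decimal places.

76.50

The follower Delta best-responds to any q_X: π_D = (422 - 2Q)q_D - 116q_D.
Setting the follower's marginal profit to zero, 306 - 2q_X - 4q_D = 0, i.e. q_D = (306 - 2q_X)/4.
Xenon substitutes q_D(q_X) into its own profit: π_X = q_X(422 - 2q_X - (306 - 2q_X)/2) - 116q_X = (269 - q_X)q_X - 116q_X.
Leader FOC: 153 - 2q_X = 0, so q_X = 153/2.
Then q_D = (306 - 2·(153/2))/4 = 153/4.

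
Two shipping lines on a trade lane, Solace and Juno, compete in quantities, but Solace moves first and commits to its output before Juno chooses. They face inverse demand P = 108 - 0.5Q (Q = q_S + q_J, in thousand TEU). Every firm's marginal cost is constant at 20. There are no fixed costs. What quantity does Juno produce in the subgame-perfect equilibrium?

Solve by backward induction. Given q_S, the follower Juno maximises π_J = (108 - (1/2)q_S - (1/2)q_J)q_J - 20q_J.
Follower FOC: 88 - (1/2)q_S - q_J = 0, so q_J(q_S) = (88 - (1/2)q_S).
Solace substitutes q_J(q_S) into its own profit: π_S = q_S(108 - (1/2)q_S - (88 - (1/2)q_S)/2) - 20q_S = (64 - (1/4)q_S)q_S - 20q_S.
The leader's first-order condition 44 - (1/2)q_S = 0 yields q_S = 88.
Then q_J = (88 - (1/2)·88) = 44.

44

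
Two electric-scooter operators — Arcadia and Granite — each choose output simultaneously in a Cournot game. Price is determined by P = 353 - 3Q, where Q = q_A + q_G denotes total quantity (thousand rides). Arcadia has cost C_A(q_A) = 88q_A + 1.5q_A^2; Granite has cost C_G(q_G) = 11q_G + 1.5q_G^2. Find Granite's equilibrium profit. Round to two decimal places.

Arcadia's profit: π_A = (353 - 3Q)q_A - (88q_A + (3/2)q_A²). Setting ∂π_A/∂q_A = 0: 265 - 9q_A - 3(q_G) = 0.
Granite's profit: π_G = (353 - 3Q)q_G - (11q_G + (3/2)q_G²). Setting ∂π_G/∂q_G = 0: 342 - 9q_G - 3(q_A) = 0.
Best responses: q_A = (265 - 3q_G)/9, q_G = (342 - 3q_A)/9.
Solving the pair: q_A = 151/8, q_G = 761/24.
Price P = 353 - 3·(607/12) = 805/4.
Granite's profit: (805/4)·(761/24) - 11·(761/24) - (3/2)(761/24)² = 4524.3828.

4524.38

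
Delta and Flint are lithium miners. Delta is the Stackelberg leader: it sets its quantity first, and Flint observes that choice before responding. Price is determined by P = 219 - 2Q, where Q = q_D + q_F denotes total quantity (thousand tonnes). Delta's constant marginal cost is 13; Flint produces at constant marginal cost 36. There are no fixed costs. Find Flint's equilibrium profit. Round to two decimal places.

Solve by backward induction. Given q_D, the follower Flint maximises π_F = (219 - 2q_D - 2q_F)q_F - 36q_F.
Setting the follower's marginal profit to zero, 183 - 2q_D - 4q_F = 0, i.e. q_F = (183 - 2q_D)/4.
Delta substitutes q_F(q_D) into its own profit: π_D = q_D(219 - 2q_D - (183 - 2q_D)/2) - 13q_D = (255/2 - q_D)q_D - 13q_D.
Leader FOC: 229/2 - 2q_D = 0, so q_D = 229/4.
Then q_F = (183 - 2·(229/4))/4 = 137/8.
Price P = 219 - 2·(595/8) = 281/4.
Flint's profit: (281/4 - 36)·(137/8) = 586.5313.

586.53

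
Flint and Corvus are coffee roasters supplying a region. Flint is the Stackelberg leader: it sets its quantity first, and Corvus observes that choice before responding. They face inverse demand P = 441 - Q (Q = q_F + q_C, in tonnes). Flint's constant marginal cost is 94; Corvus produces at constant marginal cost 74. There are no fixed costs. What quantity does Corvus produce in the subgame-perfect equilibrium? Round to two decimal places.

Solve by backward induction. Given q_F, the follower Corvus maximises π_C = (441 - q_F - q_C)q_C - 74q_C.
∂π_C/∂q_C = 367 - q_F - 2q_C = 0 gives the reaction function q_C = (367 - q_F)/2.
Flint substitutes q_C(q_F) into its own profit: π_F = q_F(441 - q_F - (367 - q_F)/2) - 94q_F = (515/2 - (1/2)q_F)q_F - 94q_F.
Maximising: ∂π_F/∂q_F = 327/2 - q_F = 0, giving q_F = 327/2.
Then q_C = (367 - 327/2)/2 = 407/4.

101.75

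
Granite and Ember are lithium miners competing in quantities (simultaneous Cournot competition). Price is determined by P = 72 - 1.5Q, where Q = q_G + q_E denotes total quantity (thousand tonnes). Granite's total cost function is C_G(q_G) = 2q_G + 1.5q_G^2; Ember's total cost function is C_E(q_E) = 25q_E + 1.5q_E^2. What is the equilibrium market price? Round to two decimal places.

Granite's profit: π_G = (72 - 1.5Q)q_G - (2q_G + (3/2)q_G²). Setting ∂π_G/∂q_G = 0: 70 - 6q_G - (3/2)(q_E) = 0.
Ember's first-order condition: 47 - 6q_E - (3/2)(q_G) = 0.
Best responses: q_G = (70 - (3/2)q_E)/6, q_E = (47 - (3/2)q_G)/6.
Substituting one into the other gives q_G = 466/45 and q_E = 236/45.
Total output Q = 78/5, so price P = 72 - (3/2)·(78/5) = 243/5.

48.60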